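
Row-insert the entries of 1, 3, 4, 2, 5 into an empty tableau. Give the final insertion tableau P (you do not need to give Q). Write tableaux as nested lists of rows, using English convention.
After inserting 1: P = [[1]].
After inserting 3: P = [[1, 3]].
After inserting 4: P = [[1, 3, 4]].
After inserting 2: P = [[1, 2, 4], [3]].
After inserting 5: P = [[1, 2, 4, 5], [3]].

So P = [[1, 2, 4, 5], [3]].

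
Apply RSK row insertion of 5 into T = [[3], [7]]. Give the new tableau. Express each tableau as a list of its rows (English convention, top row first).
[[3, 5], [7]]

5 is larger than every entry of row 1, so it is appended to row 1. The new tableau is [[3, 5], [7]].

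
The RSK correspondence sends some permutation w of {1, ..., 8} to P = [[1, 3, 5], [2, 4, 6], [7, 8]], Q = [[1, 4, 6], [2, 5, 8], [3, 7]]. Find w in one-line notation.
Reverse RSK: for i = n, n-1, ..., 1, locate i in Q, remove the corresponding corner cell from P, and reverse-bump its entry up through P; the value ejected from row 1 is w(i).

So w = 7 2 1 8 4 6 3 5.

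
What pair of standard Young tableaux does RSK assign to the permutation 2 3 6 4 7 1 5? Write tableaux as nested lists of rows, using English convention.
Insert each entry of the permutation into P by Schensted row insertion, recording in Q the position of each new cell.

After inserting 2: P = [[2]].
After inserting 3: P = [[2, 3]].
After inserting 6: P = [[2, 3, 6]].
After inserting 4: P = [[2, 3, 4], [6]].
After inserting 7: P = [[2, 3, 4, 7], [6]].
After inserting 1: P = [[1, 3, 4, 7], [2], [6]].
After inserting 5: P = [[1, 3, 4, 5], [2, 7], [6]].

So P = [[1, 3, 4, 5], [2, 7], [6]], Q = [[1, 2, 3, 5], [4, 7], [6]].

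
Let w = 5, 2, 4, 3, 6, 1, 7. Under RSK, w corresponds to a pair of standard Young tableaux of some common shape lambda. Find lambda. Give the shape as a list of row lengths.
[4, 1, 1, 1]

Row-insert each entry into an empty tableau.

After inserting 5: P = [[5]].
After inserting 2: P = [[2], [5]].
After inserting 4: P = [[2, 4], [5]].
After inserting 3: P = [[2, 3], [4], [5]].
After inserting 6: P = [[2, 3, 6], [4], [5]].
After inserting 1: P = [[1, 3, 6], [2], [4], [5]].
After inserting 7: P = [[1, 3, 6, 7], [2], [4], [5]].

The final insertion tableau P = [[1, 3, 6, 7], [2], [4], [5]] has shape [4, 1, 1, 1].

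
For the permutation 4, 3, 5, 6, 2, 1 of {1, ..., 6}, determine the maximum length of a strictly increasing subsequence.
3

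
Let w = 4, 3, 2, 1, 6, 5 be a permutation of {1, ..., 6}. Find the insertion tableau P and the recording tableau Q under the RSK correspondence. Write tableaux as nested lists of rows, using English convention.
Insert each entry of the permutation into P by Schensted row insertion, recording in Q the position of each new cell.

Insert 4: appended to row 1. P = [[4]].
Insert 3: 3 bumps 4 from row 1; 4 starts row 2. P = [[3], [4]].
Insert 2: 2 bumps 3 from row 1; 3 bumps 4 from row 2; 4 starts row 3. P = [[2], [3], [4]].
Insert 1: 1 bumps 2 from row 1; 2 bumps 3 from row 2; 3 bumps 4 from row 3; 4 starts row 4. P = [[1], [2], [3], [4]].
Insert 6: appended to row 1. P = [[1, 6], [2], [3], [4]].
Insert 5: 5 bumps 6 from row 1; 6 appends to row 2. P = [[1, 5], [2, 6], [3], [4]].

So P = [[1, 5], [2, 6], [3], [4]], Q = [[1, 5], [2, 6], [3], [4]].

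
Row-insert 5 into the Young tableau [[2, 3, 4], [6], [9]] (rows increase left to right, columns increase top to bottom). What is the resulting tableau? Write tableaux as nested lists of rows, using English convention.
[[2, 3, 4, 5], [6], [9]]

5 is larger than every entry of row 1, so it is appended to row 1. The new tableau is [[2, 3, 4, 5], [6], [9]].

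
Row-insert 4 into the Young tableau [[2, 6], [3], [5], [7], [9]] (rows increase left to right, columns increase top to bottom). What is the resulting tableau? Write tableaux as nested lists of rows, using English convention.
In row 1, 4 replaces 6 (the leftmost entry greater than 4); 6 is bumped to row 2. 6 is appended to row 2. The new tableau is [[2, 4], [3, 6], [5], [7], [9]].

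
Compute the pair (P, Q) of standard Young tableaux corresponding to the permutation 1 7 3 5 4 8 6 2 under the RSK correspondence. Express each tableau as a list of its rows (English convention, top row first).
Insert each entry of the permutation into P by Schensted row insertion, recording in Q the position of each new cell.

Insert 1: appended to row 1. P = [[1]], Q = [[1]].
Insert 7: appended to row 1. P = [[1, 7]], Q = [[1, 2]].
Insert 3: 3 bumps 7 from row 1; 7 starts row 2. P = [[1, 3], [7]], Q = [[1, 2], [3]].
Insert 5: appended to row 1. P = [[1, 3, 5], [7]], Q = [[1, 2, 4], [3]].
Insert 4: 4 bumps 5 from row 1; 5 bumps 7 from row 2; 7 starts row 3. P = [[1, 3, 4], [5], [7]], Q = [[1, 2, 4], [3], [5]].
Insert 8: appended to row 1. P = [[1, 3, 4, 8], [5], [7]], Q = [[1, 2, 4, 6], [3], [5]].
Insert 6: 6 bumps 8 from row 1; 8 appends to row 2. P = [[1, 3, 4, 6], [5, 8], [7]], Q = [[1, 2, 4, 6], [3, 7], [5]].
Insert 2: 2 bumps 3 from row 1; 3 bumps 5 from row 2; 5 bumps 7 from row 3; 7 starts row 4. P = [[1, 2, 4, 6], [3, 8], [5], [7]], Q = [[1, 2, 4, 6], [3, 7], [5], [8]].

So P = [[1, 2, 4, 6], [3, 8], [5], [7]], Q = [[1, 2, 4, 6], [3, 7], [5], [8]].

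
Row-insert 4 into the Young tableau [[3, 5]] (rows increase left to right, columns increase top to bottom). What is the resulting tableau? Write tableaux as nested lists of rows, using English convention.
[[3, 4], [5]]

In row 1, 4 replaces 5 (the leftmost entry greater than 4); 5 is bumped to row 2. 5 starts a new row 2. The new tableau is [[3, 4], [5]].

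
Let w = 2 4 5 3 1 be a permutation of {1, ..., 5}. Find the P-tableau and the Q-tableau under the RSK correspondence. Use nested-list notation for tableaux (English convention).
Insert each entry of the permutation into P by Schensted row insertion, recording in Q the position of each new cell.

Insert 2: appended to row 1. P = [[2]], Q = [[1]].
Insert 4: appended to row 1. P = [[2, 4]], Q = [[1, 2]].
Insert 5: appended to row 1. P = [[2, 4, 5]], Q = [[1, 2, 3]].
Insert 3: 3 bumps 4 from row 1; 4 starts row 2. P = [[2, 3, 5], [4]], Q = [[1, 2, 3], [4]].
Insert 1: 1 bumps 2 from row 1; 2 bumps 4 from row 2; 4 starts row 3. P = [[1, 3, 5], [2], [4]], Q = [[1, 2, 3], [4], [5]].

So P = [[1, 3, 5], [2], [4]], Q = [[1, 2, 3], [4], [5]].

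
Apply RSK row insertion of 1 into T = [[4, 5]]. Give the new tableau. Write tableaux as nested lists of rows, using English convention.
[[1, 5], [4]]

In row 1, 1 replaces 4 (the leftmost entry greater than 1); 4 is bumped to row 2. 4 starts a new row 2. The new tableau is [[1, 5], [4]].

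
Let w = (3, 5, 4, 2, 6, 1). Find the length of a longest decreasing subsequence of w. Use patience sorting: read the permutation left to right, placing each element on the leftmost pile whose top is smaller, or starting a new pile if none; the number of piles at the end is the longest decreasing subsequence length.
4

3: new pile. tops = [3]
5: onto pile 1 (replacing 3). tops = [5]
4: new pile. tops = [5, 4]
2: new pile. tops = [5, 4, 2]
6: onto pile 1 (replacing 5). tops = [6, 4, 2]
1: new pile. tops = [6, 4, 2, 1]

4 piles, so the longest decreasing subsequence has length 4.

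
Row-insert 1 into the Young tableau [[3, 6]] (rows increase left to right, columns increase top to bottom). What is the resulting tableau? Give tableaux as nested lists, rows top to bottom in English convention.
In row 1, 1 replaces 3 (the leftmost entry greater than 1); 3 is bumped to row 2. 3 starts a new row 2. The new tableau is [[1, 6], [3]].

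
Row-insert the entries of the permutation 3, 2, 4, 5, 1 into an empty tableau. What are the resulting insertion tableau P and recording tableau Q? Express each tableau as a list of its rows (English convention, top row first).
P = [[1, 4, 5], [2], [3]], Q = [[1, 3, 4], [2], [5]]

Insert each entry of the permutation into P by Schensted row insertion, recording in Q the position of each new cell.

After inserting 3: P = [[3]].
After inserting 2: P = [[2], [3]].
After inserting 4: P = [[2, 4], [3]].
After inserting 5: P = [[2, 4, 5], [3]].
After inserting 1: P = [[1, 4, 5], [2], [3]].

So P = [[1, 4, 5], [2], [3]], Q = [[1, 3, 4], [2], [5]].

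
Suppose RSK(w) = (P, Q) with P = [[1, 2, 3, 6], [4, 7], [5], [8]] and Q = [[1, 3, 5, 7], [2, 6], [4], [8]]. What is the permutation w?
Reverse the RSK construction: for i from n down to 1, find the cell of Q containing i, remove the entry at that cell from P, and reverse-bump it up through P; the value ejected from row 1 is w(i).

Step i=8: Q has 8 at row 4, column 1; remove 8 from row 4 of P and reverse-bump: 8 enters row 3 and ejects 5; 5 enters row 2 and ejects 4; 4 enters row 1 and ejects 3. So w(8) = 3. P is now [[1, 2, 4, 6], [5, 7], [8]].
Step i=7: Q has 7 at row 1, column 4; remove that cell from P, ejecting 6. So w(7) = 6. P is now [[1, 2, 4], [5, 7], [8]].
Step i=6: Q has 6 at row 2, column 2; remove 7 from row 2 of P and reverse-bump: 7 enters row 1 and ejects 4. So w(6) = 4. P is now [[1, 2, 7], [5], [8]].
Step i=5: Q has 5 at row 1, column 3; remove that cell from P, ejecting 7. So w(5) = 7. P is now [[1, 2], [5], [8]].
Step i=4: Q has 4 at row 3, column 1; remove 8 from row 3 of P and reverse-bump: 8 enters row 2 and ejects 5; 5 enters row 1 and ejects 2. So w(4) = 2. P is now [[1, 5], [8]].
Step i=3: Q has 3 at row 1, column 2; remove that cell from P, ejecting 5. So w(3) = 5. P is now [[1], [8]].
Step i=2: Q has 2 at row 2, column 1; remove 8 from row 2 of P and reverse-bump: 8 enters row 1 and ejects 1. So w(2) = 1. P is now [[8]].
Step i=1: Q has 1 at row 1, column 1; remove that cell from P, ejecting 8. So w(1) = 8. P is now [].

So w = 8 1 5 2 7 4 6 3.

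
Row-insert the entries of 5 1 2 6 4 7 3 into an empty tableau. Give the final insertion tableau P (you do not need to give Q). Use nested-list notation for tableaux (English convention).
Insert 5: appended to row 1. P = [[5]].
Insert 1: 1 bumps 5 from row 1; 5 starts row 2. P = [[1], [5]].
Insert 2: appended to row 1. P = [[1, 2], [5]].
Insert 6: appended to row 1. P = [[1, 2, 6], [5]].
Insert 4: 4 bumps 6 from row 1; 6 appends to row 2. P = [[1, 2, 4], [5, 6]].
Insert 7: appended to row 1. P = [[1, 2, 4, 7], [5, 6]].
Insert 3: 3 bumps 4 from row 1; 4 bumps 5 from row 2; 5 starts row 3. P = [[1, 2, 3, 7], [4, 6], [5]].

So P = [[1, 2, 3, 7], [4, 6], [5]].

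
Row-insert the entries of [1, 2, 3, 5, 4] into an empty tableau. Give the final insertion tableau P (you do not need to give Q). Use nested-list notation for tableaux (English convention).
Insert 1: appended to row 1. P = [[1]].
Insert 2: appended to row 1. P = [[1, 2]].
Insert 3: appended to row 1. P = [[1, 2, 3]].
Insert 5: appended to row 1. P = [[1, 2, 3, 5]].
Insert 4: 4 bumps 5 from row 1; 5 starts row 2. P = [[1, 2, 3, 4], [5]].

So P = [[1, 2, 3, 4], [5]].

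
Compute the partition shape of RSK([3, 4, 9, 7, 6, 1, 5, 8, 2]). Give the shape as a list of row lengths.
Row-insert each entry into an empty tableau.

After inserting 3: P = [[3]].
After inserting 4: P = [[3, 4]].
After inserting 9: P = [[3, 4, 9]].
After inserting 7: P = [[3, 4, 7], [9]].
After inserting 6: P = [[3, 4, 6], [7], [9]].
After inserting 1: P = [[1, 4, 6], [3], [7], [9]].
After inserting 5: P = [[1, 4, 5], [3, 6], [7], [9]].
After inserting 8: P = [[1, 4, 5, 8], [3, 6], [7], [9]].
After inserting 2: P = [[1, 2, 5, 8], [3, 4], [6], [7], [9]].

The final insertion tableau P = [[1, 2, 5, 8], [3, 4], [6], [7], [9]] has shape [4, 2, 1, 1, 1].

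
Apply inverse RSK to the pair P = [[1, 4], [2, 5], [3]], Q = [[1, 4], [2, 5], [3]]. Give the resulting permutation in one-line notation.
3 2 1 5 4

Reverse the RSK construction: for i from n down to 1, find the cell of Q containing i, remove the entry at that cell from P, and reverse-bump it up through P; the value ejected from row 1 is w(i).

Step i=5: Q has 5 at row 2, column 2; remove 5 from row 2 of P and reverse-bump: 5 enters row 1 and ejects 4. So w(5) = 4. P is now [[1, 5], [2], [3]].
Step i=4: Q has 4 at row 1, column 2; remove that cell from P, ejecting 5. So w(4) = 5. P is now [[1], [2], [3]].
Step i=3: Q has 3 at row 3, column 1; remove 3 from row 3 of P and reverse-bump: 3 enters row 2 and ejects 2; 2 enters row 1 and ejects 1. So w(3) = 1. P is now [[2], [3]].
Step i=2: Q has 2 at row 2, column 1; remove 3 from row 2 of P and reverse-bump: 3 enters row 1 and ejects 2. So w(2) = 2. P is now [[3]].
Step i=1: Q has 1 at row 1, column 1; remove that cell from P, ejecting 3. So w(1) = 3. P is now [].

So w = 3 2 1 5 4.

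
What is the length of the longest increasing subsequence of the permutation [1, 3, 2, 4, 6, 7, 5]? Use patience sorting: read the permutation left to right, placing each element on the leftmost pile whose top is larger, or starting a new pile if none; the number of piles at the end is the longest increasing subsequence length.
5

1: new pile. tops = [1]
3: new pile. tops = [1, 3]
2: onto pile 2 (replacing 3). tops = [1, 2]
4: new pile. tops = [1, 2, 4]
6: new pile. tops = [1, 2, 4, 6]
7: new pile. tops = [1, 2, 4, 6, 7]
5: onto pile 4 (replacing 6). tops = [1, 2, 4, 5, 7]

5 piles, so the longest increasing subsequence has length 5.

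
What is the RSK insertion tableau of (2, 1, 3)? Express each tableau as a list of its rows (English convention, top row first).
After inserting 2: P = [[2]].
After inserting 1: P = [[1], [2]].
After inserting 3: P = [[1, 3], [2]].

So P = [[1, 3], [2]].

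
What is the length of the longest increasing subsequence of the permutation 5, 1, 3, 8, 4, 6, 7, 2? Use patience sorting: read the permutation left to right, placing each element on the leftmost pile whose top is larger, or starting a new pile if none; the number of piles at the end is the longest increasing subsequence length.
5: new pile. tops = [5]
1: onto pile 1 (replacing 5). tops = [1]
3: new pile. tops = [1, 3]
8: new pile. tops = [1, 3, 8]
4: onto pile 3 (replacing 8). tops = [1, 3, 4]
6: new pile. tops = [1, 3, 4, 6]
7: new pile. tops = [1, 3, 4, 6, 7]
2: onto pile 2 (replacing 3). tops = [1, 2, 4, 6, 7]

5 piles, so the longest increasing subsequence has length 5.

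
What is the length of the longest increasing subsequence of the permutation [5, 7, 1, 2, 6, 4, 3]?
3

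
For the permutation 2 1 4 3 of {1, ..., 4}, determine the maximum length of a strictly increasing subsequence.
2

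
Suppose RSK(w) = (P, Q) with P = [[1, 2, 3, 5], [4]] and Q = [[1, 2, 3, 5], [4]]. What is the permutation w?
1 2 4 3 5

Reverse the RSK construction: for i from n down to 1, find the cell of Q containing i, remove the entry at that cell from P, and reverse-bump it up through P; the value ejected from row 1 is w(i).

Step i=5: Q has 5 at row 1, column 4; remove that cell from P, ejecting 5. So w(5) = 5. P is now [[1, 2, 3], [4]].
Step i=4: Q has 4 at row 2, column 1; remove 4 from row 2 of P and reverse-bump: 4 enters row 1 and ejects 3. So w(4) = 3. P is now [[1, 2, 4]].
Step i=3: Q has 3 at row 1, column 3; remove that cell from P, ejecting 4. So w(3) = 4. P is now [[1, 2]].
Step i=2: Q has 2 at row 1, column 2; remove that cell from P, ejecting 2. So w(2) = 2. P is now [[1]].
Step i=1: Q has 1 at row 1, column 1; remove that cell from P, ejecting 1. So w(1) = 1. P is now [].

So w = 1 2 4 3 5.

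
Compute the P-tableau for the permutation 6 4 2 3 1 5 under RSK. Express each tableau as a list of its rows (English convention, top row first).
Insert 6: appended to row 1. P = [[6]].
Insert 4: 4 bumps 6 from row 1; 6 starts row 2. P = [[4], [6]].
Insert 2: 2 bumps 4 from row 1; 4 bumps 6 from row 2; 6 starts row 3. P = [[2], [4], [6]].
Insert 3: appended to row 1. P = [[2, 3], [4], [6]].
Insert 1: 1 bumps 2 from row 1; 2 bumps 4 from row 2; 4 bumps 6 from row 3; 6 starts row 4. P = [[1, 3], [2], [4], [6]].
Insert 5: appended to row 1. P = [[1, 3, 5], [2], [4], [6]].

So P = [[1, 3, 5], [2], [4], [6]].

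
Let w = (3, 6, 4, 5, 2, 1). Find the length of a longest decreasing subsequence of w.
4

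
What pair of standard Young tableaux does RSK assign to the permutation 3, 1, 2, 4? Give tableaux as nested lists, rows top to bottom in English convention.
Insert each entry of the permutation into P by Schensted row insertion, recording in Q the position of each new cell.

After inserting 3: P = [[3]].
After inserting 1: P = [[1], [3]].
After inserting 2: P = [[1, 2], [3]].
After inserting 4: P = [[1, 2, 4], [3]].

So P = [[1, 2, 4], [3]], Q = [[1, 3, 4], [2]].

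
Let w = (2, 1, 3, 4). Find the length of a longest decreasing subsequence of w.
2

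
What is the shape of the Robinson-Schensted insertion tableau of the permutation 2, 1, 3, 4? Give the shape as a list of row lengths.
[3, 1]

Row-insert each entry into an empty tableau.

After inserting 2: P = [[2]].
After inserting 1: P = [[1], [2]].
After inserting 3: P = [[1, 3], [2]].
After inserting 4: P = [[1, 3, 4], [2]].

The final insertion tableau P = [[1, 3, 4], [2]] has shape [3, 1].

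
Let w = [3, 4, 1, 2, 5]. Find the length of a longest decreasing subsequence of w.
2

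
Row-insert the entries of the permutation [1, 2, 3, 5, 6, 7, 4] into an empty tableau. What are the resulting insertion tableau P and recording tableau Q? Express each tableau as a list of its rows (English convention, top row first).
Insert each entry of the permutation into P by Schensted row insertion, recording in Q the position of each new cell.

After inserting 1: P = [[1]].
After inserting 2: P = [[1, 2]].
After inserting 3: P = [[1, 2, 3]].
After inserting 5: P = [[1, 2, 3, 5]].
After inserting 6: P = [[1, 2, 3, 5, 6]].
After inserting 7: P = [[1, 2, 3, 5, 6, 7]].
After inserting 4: P = [[1, 2, 3, 4, 6, 7], [5]].

So P = [[1, 2, 3, 4, 6, 7], [5]], Q = [[1, 2, 3, 4, 5, 6], [7]].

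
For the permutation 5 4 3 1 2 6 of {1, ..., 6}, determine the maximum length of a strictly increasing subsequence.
3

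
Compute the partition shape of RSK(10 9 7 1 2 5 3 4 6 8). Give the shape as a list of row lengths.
[6, 1, 1, 1, 1]

Row-insert each entry into an empty tableau.

After inserting 10: P = [[10]].
After inserting 9: P = [[9], [10]].
After inserting 7: P = [[7], [9], [10]].
After inserting 1: P = [[1], [7], [9], [10]].
After inserting 2: P = [[1, 2], [7], [9], [10]].
After inserting 5: P = [[1, 2, 5], [7], [9], [10]].
After inserting 3: P = [[1, 2, 3], [5], [7], [9], [10]].
After inserting 4: P = [[1, 2, 3, 4], [5], [7], [9], [10]].
After inserting 6: P = [[1, 2, 3, 4, 6], [5], [7], [9], [10]].
After inserting 8: P = [[1, 2, 3, 4, 6, 8], [5], [7], [9], [10]].

The final insertion tableau P = [[1, 2, 3, 4, 6, 8], [5], [7], [9], [10]] has shape [6, 1, 1, 1, 1].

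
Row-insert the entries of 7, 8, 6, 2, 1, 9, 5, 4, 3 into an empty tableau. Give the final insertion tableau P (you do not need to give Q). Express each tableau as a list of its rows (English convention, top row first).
Insert 7: appended to row 1. P = [[7]].
Insert 8: appended to row 1. P = [[7, 8]].
Insert 6: 6 bumps 7 from row 1; 7 starts row 2. P = [[6, 8], [7]].
Insert 2: 2 bumps 6 from row 1; 6 bumps 7 from row 2; 7 starts row 3. P = [[2, 8], [6], [7]].
Insert 1: 1 bumps 2 from row 1; 2 bumps 6 from row 2; 6 bumps 7 from row 3; 7 starts row 4. P = [[1, 8], [2], [6], [7]].
Insert 9: appended to row 1. P = [[1, 8, 9], [2], [6], [7]].
Insert 5: 5 bumps 8 from row 1; 8 appends to row 2. P = [[1, 5, 9], [2, 8], [6], [7]].
Insert 4: 4 bumps 5 from row 1; 5 bumps 8 from row 2; 8 appends to row 3. P = [[1, 4, 9], [2, 5], [6, 8], [7]].
Insert 3: 3 bumps 4 from row 1; 4 bumps 5 from row 2; 5 bumps 6 from row 3; 6 bumps 7 from row 4; 7 starts row 5. P = [[1, 3, 9], [2, 4], [5, 8], [6], [7]].

So P = [[1, 3, 9], [2, 4], [5, 8], [6], [7]].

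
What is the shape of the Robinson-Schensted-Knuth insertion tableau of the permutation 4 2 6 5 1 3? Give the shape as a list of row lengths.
[2, 2, 2]

Row-insert each entry into an empty tableau.

After inserting 4: P = [[4]].
After inserting 2: P = [[2], [4]].
After inserting 6: P = [[2, 6], [4]].
After inserting 5: P = [[2, 5], [4, 6]].
After inserting 1: P = [[1, 5], [2, 6], [4]].
After inserting 3: P = [[1, 3], [2, 5], [4, 6]].

The final insertion tableau P = [[1, 3], [2, 5], [4, 6]] has shape [2, 2, 2].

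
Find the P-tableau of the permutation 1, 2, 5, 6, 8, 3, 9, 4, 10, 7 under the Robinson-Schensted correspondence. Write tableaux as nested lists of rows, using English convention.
P = [[1, 2, 3, 4, 7, 9, 10], [5, 6, 8]]

Insert 1: appended to row 1. P = [[1]].
Insert 2: appended to row 1. P = [[1, 2]].
Insert 5: appended to row 1. P = [[1, 2, 5]].
Insert 6: appended to row 1. P = [[1, 2, 5, 6]].
Insert 8: appended to row 1. P = [[1, 2, 5, 6, 8]].
Insert 3: 3 bumps 5 from row 1; 5 starts row 2. P = [[1, 2, 3, 6, 8], [5]].
Insert 9: appended to row 1. P = [[1, 2, 3, 6, 8, 9], [5]].
Insert 4: 4 bumps 6 from row 1; 6 appends to row 2. P = [[1, 2, 3, 4, 8, 9], [5, 6]].
Insert 10: appended to row 1. P = [[1, 2, 3, 4, 8, 9, 10], [5, 6]].
Insert 7: 7 bumps 8 from row 1; 8 appends to row 2. P = [[1, 2, 3, 4, 7, 9, 10], [5, 6, 8]].

So P = [[1, 2, 3, 4, 7, 9, 10], [5, 6, 8]].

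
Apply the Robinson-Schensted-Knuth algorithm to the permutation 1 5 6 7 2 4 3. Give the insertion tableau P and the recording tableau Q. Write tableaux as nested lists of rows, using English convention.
P = [[1, 2, 3, 7], [4, 6], [5]], Q = [[1, 2, 3, 4], [5, 6], [7]]

Insert each entry of the permutation into P by Schensted row insertion, recording in Q the position of each new cell.

Insert 1: appended to row 1. P = [[1]], Q = [[1]].
Insert 5: appended to row 1. P = [[1, 5]], Q = [[1, 2]].
Insert 6: appended to row 1. P = [[1, 5, 6]], Q = [[1, 2, 3]].
Insert 7: appended to row 1. P = [[1, 5, 6, 7]], Q = [[1, 2, 3, 4]].
Insert 2: 2 bumps 5 from row 1; 5 starts row 2. P = [[1, 2, 6, 7], [5]], Q = [[1, 2, 3, 4], [5]].
Insert 4: 4 bumps 6 from row 1; 6 appends to row 2. P = [[1, 2, 4, 7], [5, 6]], Q = [[1, 2, 3, 4], [5, 6]].
Insert 3: 3 bumps 4 from row 1; 4 bumps 5 from row 2; 5 starts row 3. P = [[1, 2, 3, 7], [4, 6], [5]], Q = [[1, 2, 3, 4], [5, 6], [7]].

So P = [[1, 2, 3, 7], [4, 6], [5]], Q = [[1, 2, 3, 4], [5, 6], [7]].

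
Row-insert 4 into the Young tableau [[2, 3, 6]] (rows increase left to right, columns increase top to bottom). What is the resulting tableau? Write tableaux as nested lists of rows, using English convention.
In row 1, 4 replaces 6 (the leftmost entry greater than 4); 6 is bumped to row 2. 6 starts a new row 2. The new tableau is [[2, 3, 4], [6]].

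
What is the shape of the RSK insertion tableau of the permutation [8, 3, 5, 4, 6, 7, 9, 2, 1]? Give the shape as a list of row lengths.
[5, 1, 1, 1, 1]

RSK row insertion gives P = [[1, 4, 6, 7, 9], [2], [3], [5], [8]], which has shape [5, 1, 1, 1, 1].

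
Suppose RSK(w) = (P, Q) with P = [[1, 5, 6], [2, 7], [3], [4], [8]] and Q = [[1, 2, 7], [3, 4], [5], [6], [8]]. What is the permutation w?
Reverse RSK: for i = n, n-1, ..., 1, locate i in Q, remove the corresponding corner cell from P, and reverse-bump its entry up through P; the value ejected from row 1 is w(i).

So w = 4 8 3 7 5 2 6 1.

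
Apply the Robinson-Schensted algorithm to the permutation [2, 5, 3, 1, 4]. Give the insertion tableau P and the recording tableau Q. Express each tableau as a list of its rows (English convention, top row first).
P = [[1, 3, 4], [2], [5]], Q = [[1, 2, 5], [3], [4]]

Insert each entry of the permutation into P by Schensted row insertion, recording in Q the position of each new cell.

Insert 2: appended to row 1. P = [[2]], Q = [[1]].
Insert 5: appended to row 1. P = [[2, 5]], Q = [[1, 2]].
Insert 3: 3 bumps 5 from row 1; 5 starts row 2. P = [[2, 3], [5]], Q = [[1, 2], [3]].
Insert 1: 1 bumps 2 from row 1; 2 bumps 5 from row 2; 5 starts row 3. P = [[1, 3], [2], [5]], Q = [[1, 2], [3], [4]].
Insert 4: appended to row 1. P = [[1, 3, 4], [2], [5]], Q = [[1, 2, 5], [3], [4]].

So P = [[1, 3, 4], [2], [5]], Q = [[1, 2, 5], [3], [4]].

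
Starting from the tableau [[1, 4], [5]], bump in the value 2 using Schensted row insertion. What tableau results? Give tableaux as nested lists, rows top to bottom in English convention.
In row 1, 2 replaces 4 (the leftmost entry greater than 2); 4 is bumped to row 2. In row 2, 4 replaces 5 (the leftmost entry greater than 4); 5 is bumped to row 3. 5 starts a new row 3. The new tableau is [[1, 2], [4], [5]].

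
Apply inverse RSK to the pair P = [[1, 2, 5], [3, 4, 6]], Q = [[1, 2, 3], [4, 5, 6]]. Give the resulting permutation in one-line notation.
3 4 6 1 2 5

Reverse the RSK construction: for i from n down to 1, find the cell of Q containing i, remove the entry at that cell from P, and reverse-bump it up through P; the value ejected from row 1 is w(i).

Step i=6: Q has 6 at row 2, column 3; remove 6 from row 2 of P and reverse-bump: 6 enters row 1 and ejects 5. So w(6) = 5. P is now [[1, 2, 6], [3, 4]].
Step i=5: Q has 5 at row 2, column 2; remove 4 from row 2 of P and reverse-bump: 4 enters row 1 and ejects 2. So w(5) = 2. P is now [[1, 4, 6], [3]].
Step i=4: Q has 4 at row 2, column 1; remove 3 from row 2 of P and reverse-bump: 3 enters row 1 and ejects 1. So w(4) = 1. P is now [[3, 4, 6]].
Step i=3: Q has 3 at row 1, column 3; remove that cell from P, ejecting 6. So w(3) = 6. P is now [[3, 4]].
Step i=2: Q has 2 at row 1, column 2; remove that cell from P, ejecting 4. So w(2) = 4. P is now [[3]].
Step i=1: Q has 1 at row 1, column 1; remove that cell from P, ejecting 3. So w(1) = 3. P is now [].

So w = 3 4 6 1 2 5.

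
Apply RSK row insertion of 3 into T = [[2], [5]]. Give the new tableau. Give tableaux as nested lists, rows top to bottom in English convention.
[[2, 3], [5]]

3 is larger than every entry of row 1, so it is appended to row 1. The new tableau is [[2, 3], [5]].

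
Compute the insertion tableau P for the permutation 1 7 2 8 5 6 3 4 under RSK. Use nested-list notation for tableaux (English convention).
P = [[1, 2, 3, 4], [5, 6], [7, 8]]

Insert 1: appended to row 1. P = [[1]].
Insert 7: appended to row 1. P = [[1, 7]].
Insert 2: 2 bumps 7 from row 1; 7 starts row 2. P = [[1, 2], [7]].
Insert 8: appended to row 1. P = [[1, 2, 8], [7]].
Insert 5: 5 bumps 8 from row 1; 8 appends to row 2. P = [[1, 2, 5], [7, 8]].
Insert 6: appended to row 1. P = [[1, 2, 5, 6], [7, 8]].
Insert 3: 3 bumps 5 from row 1; 5 bumps 7 from row 2; 7 starts row 3. P = [[1, 2, 3, 6], [5, 8], [7]].
Insert 4: 4 bumps 6 from row 1; 6 bumps 8 from row 2; 8 appends to row 3. P = [[1, 2, 3, 4], [5, 6], [7, 8]].

So P = [[1, 2, 3, 4], [5, 6], [7, 8]].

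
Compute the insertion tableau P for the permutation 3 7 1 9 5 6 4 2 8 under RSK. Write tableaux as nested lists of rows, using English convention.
P = [[1, 2, 6, 8], [3, 4, 9], [5], [7]]

After inserting 3: P = [[3]].
After inserting 7: P = [[3, 7]].
After inserting 1: P = [[1, 7], [3]].
After inserting 9: P = [[1, 7, 9], [3]].
After inserting 5: P = [[1, 5, 9], [3, 7]].
After inserting 6: P = [[1, 5, 6], [3, 7, 9]].
After inserting 4: P = [[1, 4, 6], [3, 5, 9], [7]].
After inserting 2: P = [[1, 2, 6], [3, 4, 9], [5], [7]].
After inserting 8: P = [[1, 2, 6, 8], [3, 4, 9], [5], [7]].

So P = [[1, 2, 6, 8], [3, 4, 9], [5], [7]].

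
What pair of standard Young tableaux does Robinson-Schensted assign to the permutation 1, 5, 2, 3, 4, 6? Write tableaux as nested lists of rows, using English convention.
P = [[1, 2, 3, 4, 6], [5]], Q = [[1, 2, 4, 5, 6], [3]]

Insert each entry of the permutation into P by Schensted row insertion, recording in Q the position of each new cell.

Insert 1: appended to row 1. P = [[1]].
Insert 5: appended to row 1. P = [[1, 5]].
Insert 2: 2 bumps 5 from row 1; 5 starts row 2. P = [[1, 2], [5]].
Insert 3: appended to row 1. P = [[1, 2, 3], [5]].
Insert 4: appended to row 1. P = [[1, 2, 3, 4], [5]].
Insert 6: appended to row 1. P = [[1, 2, 3, 4, 6], [5]].

So P = [[1, 2, 3, 4, 6], [5]], Q = [[1, 2, 4, 5, 6], [3]].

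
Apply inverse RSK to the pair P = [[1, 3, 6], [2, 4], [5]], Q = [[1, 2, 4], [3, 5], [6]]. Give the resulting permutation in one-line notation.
2 5 1 6 4 3

Reverse the RSK construction: for i from n down to 1, find the cell of Q containing i, remove the entry at that cell from P, and reverse-bump it up through P; the value ejected from row 1 is w(i).

Step i=6: Q has 6 at row 3, column 1; remove 5 from row 3 of P and reverse-bump: 5 enters row 2 and ejects 4; 4 enters row 1 and ejects 3. So w(6) = 3. P is now [[1, 4, 6], [2, 5]].
Step i=5: Q has 5 at row 2, column 2; remove 5 from row 2 of P and reverse-bump: 5 enters row 1 and ejects 4. So w(5) = 4. P is now [[1, 5, 6], [2]].
Step i=4: Q has 4 at row 1, column 3; remove that cell from P, ejecting 6. So w(4) = 6. P is now [[1, 5], [2]].
Step i=3: Q has 3 at row 2, column 1; remove 2 from row 2 of P and reverse-bump: 2 enters row 1 and ejects 1. So w(3) = 1. P is now [[2, 5]].
Step i=2: Q has 2 at row 1, column 2; remove that cell from P, ejecting 5. So w(2) = 5. P is now [[2]].
Step i=1: Q has 1 at row 1, column 1; remove that cell from P, ejecting 2. So w(1) = 2. P is now [].

So w = 2 5 1 6 4 3.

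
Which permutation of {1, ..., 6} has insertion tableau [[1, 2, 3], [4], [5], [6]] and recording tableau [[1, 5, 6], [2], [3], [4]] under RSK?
6 5 4 1 2 3

Reverse the RSK construction: for i from n down to 1, find the cell of Q containing i, remove the entry at that cell from P, and reverse-bump it up through P; the value ejected from row 1 is w(i).

Step i=6: Q has 6 at row 1, column 3; remove that cell from P, ejecting 3. So w(6) = 3. P is now [[1, 2], [4], [5], [6]].
Step i=5: Q has 5 at row 1, column 2; remove that cell from P, ejecting 2. So w(5) = 2. P is now [[1], [4], [5], [6]].
Step i=4: Q has 4 at row 4, column 1; remove 6 from row 4 of P and reverse-bump: 6 enters row 3 and ejects 5; 5 enters row 2 and ejects 4; 4 enters row 1 and ejects 1. So w(4) = 1. P is now [[4], [5], [6]].
Step i=3: Q has 3 at row 3, column 1; remove 6 from row 3 of P and reverse-bump: 6 enters row 2 and ejects 5; 5 enters row 1 and ejects 4. So w(3) = 4. P is now [[5], [6]].
Step i=2: Q has 2 at row 2, column 1; remove 6 from row 2 of P and reverse-bump: 6 enters row 1 and ejects 5. So w(2) = 5. P is now [[6]].
Step i=1: Q has 1 at row 1, column 1; remove that cell from P, ejecting 6. So w(1) = 6. P is now [].

So w = 6 5 4 1 2 3.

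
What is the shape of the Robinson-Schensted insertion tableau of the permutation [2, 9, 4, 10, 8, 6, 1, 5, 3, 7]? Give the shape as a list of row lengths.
RSK row insertion gives P = [[1, 3, 5, 7], [2, 4], [6, 10], [8], [9]], which has shape [4, 2, 2, 1, 1].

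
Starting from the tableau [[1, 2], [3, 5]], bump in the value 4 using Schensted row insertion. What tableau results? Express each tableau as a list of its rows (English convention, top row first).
4 is larger than every entry of row 1, so it is appended to row 1. The new tableau is [[1, 2, 4], [3, 5]].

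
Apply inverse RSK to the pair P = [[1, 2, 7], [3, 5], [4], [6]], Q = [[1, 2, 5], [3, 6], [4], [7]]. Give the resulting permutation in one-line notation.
Reverse RSK: for i = n, n-1, ..., 1, locate i in Q, remove the corresponding corner cell from P, and reverse-bump its entry up through P; the value ejected from row 1 is w(i).

So w = 4 6 5 1 7 3 2.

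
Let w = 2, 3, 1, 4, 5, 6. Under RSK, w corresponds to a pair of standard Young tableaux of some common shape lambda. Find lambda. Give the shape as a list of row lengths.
Row-insert each entry into an empty tableau.

After inserting 2: P = [[2]].
After inserting 3: P = [[2, 3]].
After inserting 1: P = [[1, 3], [2]].
After inserting 4: P = [[1, 3, 4], [2]].
After inserting 5: P = [[1, 3, 4, 5], [2]].
After inserting 6: P = [[1, 3, 4, 5, 6], [2]].

The final insertion tableau P = [[1, 3, 4, 5, 6], [2]] has shape [5, 1].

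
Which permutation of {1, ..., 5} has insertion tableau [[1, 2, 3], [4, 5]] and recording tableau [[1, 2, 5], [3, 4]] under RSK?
Reverse the RSK construction: for i from n down to 1, find the cell of Q containing i, remove the entry at that cell from P, and reverse-bump it up through P; the value ejected from row 1 is w(i).

Step i=5: Q has 5 at row 1, column 3; remove that cell from P, ejecting 3. So w(5) = 3. P is now [[1, 2], [4, 5]].
Step i=4: Q has 4 at row 2, column 2; remove 5 from row 2 of P and reverse-bump: 5 enters row 1 and ejects 2. So w(4) = 2. P is now [[1, 5], [4]].
Step i=3: Q has 3 at row 2, column 1; remove 4 from row 2 of P and reverse-bump: 4 enters row 1 and ejects 1. So w(3) = 1. P is now [[4, 5]].
Step i=2: Q has 2 at row 1, column 2; remove that cell from P, ejecting 5. So w(2) = 5. P is now [[4]].
Step i=1: Q has 1 at row 1, column 1; remove that cell from P, ejecting 4. So w(1) = 4. P is now [].

So w = 4 5 1 2 3.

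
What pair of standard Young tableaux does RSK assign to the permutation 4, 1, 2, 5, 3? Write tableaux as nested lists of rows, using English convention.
Insert each entry of the permutation into P by Schensted row insertion, recording in Q the position of each new cell.

Insert 4: appended to row 1. P = [[4]], Q = [[1]].
Insert 1: 1 bumps 4 from row 1; 4 starts row 2. P = [[1], [4]], Q = [[1], [2]].
Insert 2: appended to row 1. P = [[1, 2], [4]], Q = [[1, 3], [2]].
Insert 5: appended to row 1. P = [[1, 2, 5], [4]], Q = [[1, 3, 4], [2]].
Insert 3: 3 bumps 5 from row 1; 5 appends to row 2. P = [[1, 2, 3], [4, 5]], Q = [[1, 3, 4], [2, 5]].

So P = [[1, 2, 3], [4, 5]], Q = [[1, 3, 4], [2, 5]].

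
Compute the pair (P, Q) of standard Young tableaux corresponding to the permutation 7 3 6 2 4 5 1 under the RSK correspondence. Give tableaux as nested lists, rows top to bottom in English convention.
P = [[1, 4, 5], [2, 6], [3], [7]], Q = [[1, 3, 6], [2, 5], [4], [7]]

Insert each entry of the permutation into P by Schensted row insertion, recording in Q the position of each new cell.

Insert 7: appended to row 1. P = [[7]].
Insert 3: 3 bumps 7 from row 1; 7 starts row 2. P = [[3], [7]].
Insert 6: appended to row 1. P = [[3, 6], [7]].
Insert 2: 2 bumps 3 from row 1; 3 bumps 7 from row 2; 7 starts row 3. P = [[2, 6], [3], [7]].
Insert 4: 4 bumps 6 from row 1; 6 appends to row 2. P = [[2, 4], [3, 6], [7]].
Insert 5: appended to row 1. P = [[2, 4, 5], [3, 6], [7]].
Insert 1: 1 bumps 2 from row 1; 2 bumps 3 from row 2; 3 bumps 7 from row 3; 7 starts row 4. P = [[1, 4, 5], [2, 6], [3], [7]].

So P = [[1, 4, 5], [2, 6], [3], [7]], Q = [[1, 3, 6], [2, 5], [4], [7]].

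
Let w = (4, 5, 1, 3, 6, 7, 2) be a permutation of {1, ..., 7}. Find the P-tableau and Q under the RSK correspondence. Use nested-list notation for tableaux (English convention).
P = [[1, 2, 6, 7], [3, 5], [4]], Q = [[1, 2, 5, 6], [3, 4], [7]]

Insert each entry of the permutation into P by Schensted row insertion, recording in Q the position of each new cell.

Insert 4: appended to row 1. P = [[4]].
Insert 5: appended to row 1. P = [[4, 5]].
Insert 1: 1 bumps 4 from row 1; 4 starts row 2. P = [[1, 5], [4]].
Insert 3: 3 bumps 5 from row 1; 5 appends to row 2. P = [[1, 3], [4, 5]].
Insert 6: appended to row 1. P = [[1, 3, 6], [4, 5]].
Insert 7: appended to row 1. P = [[1, 3, 6, 7], [4, 5]].
Insert 2: 2 bumps 3 from row 1; 3 bumps 4 from row 2; 4 starts row 3. P = [[1, 2, 6, 7], [3, 5], [4]].

So P = [[1, 2, 6, 7], [3, 5], [4]], Q = [[1, 2, 5, 6], [3, 4], [7]].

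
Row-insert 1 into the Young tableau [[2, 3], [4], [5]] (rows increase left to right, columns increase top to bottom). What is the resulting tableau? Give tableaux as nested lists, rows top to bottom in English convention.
In row 1, 1 replaces 2 (the leftmost entry greater than 1); 2 is bumped to row 2. In row 2, 2 replaces 4 (the leftmost entry greater than 2); 4 is bumped to row 3. In row 3, 4 replaces 5 (the leftmost entry greater than 4); 5 is bumped to row 4. 5 starts a new row 4. The new tableau is [[1, 3], [2], [4], [5]].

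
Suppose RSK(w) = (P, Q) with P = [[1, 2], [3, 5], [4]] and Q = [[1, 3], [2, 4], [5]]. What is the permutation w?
4 1 5 3 2

Reverse the RSK construction: for i from n down to 1, find the cell of Q containing i, remove the entry at that cell from P, and reverse-bump it up through P; the value ejected from row 1 is w(i).

Step i=5: Q has 5 at row 3, column 1; remove 4 from row 3 of P and reverse-bump: 4 enters row 2 and ejects 3; 3 enters row 1 and ejects 2. So w(5) = 2. P is now [[1, 3], [4, 5]].
Step i=4: Q has 4 at row 2, column 2; remove 5 from row 2 of P and reverse-bump: 5 enters row 1 and ejects 3. So w(4) = 3. P is now [[1, 5], [4]].
Step i=3: Q has 3 at row 1, column 2; remove that cell from P, ejecting 5. So w(3) = 5. P is now [[1], [4]].
Step i=2: Q has 2 at row 2, column 1; remove 4 from row 2 of P and reverse-bump: 4 enters row 1 and ejects 1. So w(2) = 1. P is now [[4]].
Step i=1: Q has 1 at row 1, column 1; remove that cell from P, ejecting 4. So w(1) = 4. P is now [].

So w = 4 1 5 3 2.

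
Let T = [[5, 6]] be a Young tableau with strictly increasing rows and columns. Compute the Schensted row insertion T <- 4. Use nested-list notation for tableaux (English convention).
[[4, 6], [5]]

In row 1, 4 replaces 5 (the leftmost entry greater than 4); 5 is bumped to row 2. 5 starts a new row 2. The new tableau is [[4, 6], [5]].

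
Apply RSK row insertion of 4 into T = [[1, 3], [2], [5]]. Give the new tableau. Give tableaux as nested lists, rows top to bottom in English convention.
[[1, 3, 4], [2], [5]]

4 is larger than every entry of row 1, so it is appended to row 1. The new tableau is [[1, 3, 4], [2], [5]].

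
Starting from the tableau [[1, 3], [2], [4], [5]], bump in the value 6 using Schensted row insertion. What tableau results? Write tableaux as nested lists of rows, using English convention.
6 is larger than every entry of row 1, so it is appended to row 1. The new tableau is [[1, 3, 6], [2], [4], [5]].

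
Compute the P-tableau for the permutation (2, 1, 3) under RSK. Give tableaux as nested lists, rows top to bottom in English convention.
P = [[1, 3], [2]]

After inserting 2: P = [[2]].
After inserting 1: P = [[1], [2]].
After inserting 3: P = [[1, 3], [2]].

So P = [[1, 3], [2]].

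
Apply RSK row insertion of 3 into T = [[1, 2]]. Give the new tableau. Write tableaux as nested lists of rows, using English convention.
[[1, 2, 3]]

3 is larger than every entry of row 1, so it is appended to row 1. The new tableau is [[1, 2, 3]].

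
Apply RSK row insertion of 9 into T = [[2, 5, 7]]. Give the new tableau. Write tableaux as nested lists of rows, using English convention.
9 is larger than every entry of row 1, so it is appended to row 1. The new tableau is [[2, 5, 7, 9]].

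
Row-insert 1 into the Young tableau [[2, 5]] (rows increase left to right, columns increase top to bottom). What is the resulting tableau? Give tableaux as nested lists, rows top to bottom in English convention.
[[1, 5], [2]]

In row 1, 1 replaces 2 (the leftmost entry greater than 1); 2 is bumped to row 2. 2 starts a new row 2. The new tableau is [[1, 5], [2]].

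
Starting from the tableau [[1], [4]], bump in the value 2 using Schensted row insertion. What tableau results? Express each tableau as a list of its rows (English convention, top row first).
[[1, 2], [4]]

2 is larger than every entry of row 1, so it is appended to row 1. The new tableau is [[1, 2], [4]].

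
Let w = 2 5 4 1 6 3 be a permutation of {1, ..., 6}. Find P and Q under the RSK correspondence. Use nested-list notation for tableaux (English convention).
Insert each entry of the permutation into P by Schensted row insertion, recording in Q the position of each new cell.

After inserting 2: P = [[2]].
After inserting 5: P = [[2, 5]].
After inserting 4: P = [[2, 4], [5]].
After inserting 1: P = [[1, 4], [2], [5]].
After inserting 6: P = [[1, 4, 6], [2], [5]].
After inserting 3: P = [[1, 3, 6], [2, 4], [5]].

So P = [[1, 3, 6], [2, 4], [5]], Q = [[1, 2, 5], [3, 6], [4]].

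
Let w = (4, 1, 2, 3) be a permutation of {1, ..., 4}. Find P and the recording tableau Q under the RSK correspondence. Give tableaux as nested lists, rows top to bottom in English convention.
Insert each entry of the permutation into P by Schensted row insertion, recording in Q the position of each new cell.

After inserting 4: P = [[4]].
After inserting 1: P = [[1], [4]].
After inserting 2: P = [[1, 2], [4]].
After inserting 3: P = [[1, 2, 3], [4]].

So P = [[1, 2, 3], [4]], Q = [[1, 3, 4], [2]].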